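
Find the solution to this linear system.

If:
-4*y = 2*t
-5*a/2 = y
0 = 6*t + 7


Then:
a = -7/30
t = -7/6
y = 7/12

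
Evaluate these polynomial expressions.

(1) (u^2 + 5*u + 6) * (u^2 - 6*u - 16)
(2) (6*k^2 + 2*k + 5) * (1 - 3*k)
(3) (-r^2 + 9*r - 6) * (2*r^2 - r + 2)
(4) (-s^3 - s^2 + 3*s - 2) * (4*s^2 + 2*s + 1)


(1) = u^4 - u^3 - 40*u^2 - 116*u - 96
(2) = -18*k^3 - 13*k + 5
(3) = -2*r^4 + 19*r^3 - 23*r^2 + 24*r - 12
(4) = -4*s^5 - 6*s^4 + 9*s^3 - 3*s^2 - s - 2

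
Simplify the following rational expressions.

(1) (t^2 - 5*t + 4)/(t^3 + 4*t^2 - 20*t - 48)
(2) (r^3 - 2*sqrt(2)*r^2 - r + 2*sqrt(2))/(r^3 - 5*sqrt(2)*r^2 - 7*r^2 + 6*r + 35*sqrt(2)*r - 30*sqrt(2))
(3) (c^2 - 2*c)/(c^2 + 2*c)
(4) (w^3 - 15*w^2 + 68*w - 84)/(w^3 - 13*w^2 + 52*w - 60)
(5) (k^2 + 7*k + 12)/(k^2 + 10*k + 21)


(1) = (t - 1)/(t^2 + 8*t + 12)
(2) = (r^2 + r*(1 - 2*sqrt(2)) - 2*sqrt(2))/(r^2 + r*(-5*sqrt(2) - 6) + 30*sqrt(2))
(3) = (c - 2)/(c + 2)
(4) = (w - 7)/(w - 5)
(5) = (k + 4)/(k + 7)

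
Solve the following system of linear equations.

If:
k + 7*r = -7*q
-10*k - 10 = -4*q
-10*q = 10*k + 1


Then:
k = -26/35
q = 9/14
r = -263/490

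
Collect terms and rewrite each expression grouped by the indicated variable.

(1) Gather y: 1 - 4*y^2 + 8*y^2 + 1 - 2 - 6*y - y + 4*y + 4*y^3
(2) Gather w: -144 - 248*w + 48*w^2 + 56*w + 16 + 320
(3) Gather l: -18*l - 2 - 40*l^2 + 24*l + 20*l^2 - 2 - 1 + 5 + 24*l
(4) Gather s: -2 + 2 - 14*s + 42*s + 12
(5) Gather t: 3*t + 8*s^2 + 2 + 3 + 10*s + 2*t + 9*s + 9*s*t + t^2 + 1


(1) = 4*y^3 + 4*y^2 - 3*y
(2) = 48*w^2 - 192*w + 192
(3) = -20*l^2 + 30*l
(4) = 28*s + 12
(5) = 8*s^2 + 19*s + t^2 + t*(9*s + 5) + 6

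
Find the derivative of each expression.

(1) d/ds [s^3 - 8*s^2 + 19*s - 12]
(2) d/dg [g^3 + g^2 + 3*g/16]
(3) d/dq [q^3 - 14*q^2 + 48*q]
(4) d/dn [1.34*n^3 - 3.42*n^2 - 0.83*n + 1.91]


(1) = 3*s^2 - 16*s + 19
(2) = 3*g^2 + 2*g + 3/16
(3) = 3*q^2 - 28*q + 48
(4) = 4.02*n^2 - 6.84*n - 0.83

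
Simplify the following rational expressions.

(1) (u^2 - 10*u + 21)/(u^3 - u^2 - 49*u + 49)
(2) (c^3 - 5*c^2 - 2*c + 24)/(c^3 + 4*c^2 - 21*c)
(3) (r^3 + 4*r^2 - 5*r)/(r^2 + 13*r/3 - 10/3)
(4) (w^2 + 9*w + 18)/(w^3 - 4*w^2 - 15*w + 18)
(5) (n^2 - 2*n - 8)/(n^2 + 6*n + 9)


(1) = (u - 3)/(u^2 + 6*u - 7)
(2) = (c^2 - 2*c - 8)/(c^2 + 7*c)
(3) = (3*r^2 - 3*r)/(3*r - 2)
(4) = (w + 6)/(w^2 - 7*w + 6)
(5) = (n^2 - 2*n - 8)/(n^2 + 6*n + 9)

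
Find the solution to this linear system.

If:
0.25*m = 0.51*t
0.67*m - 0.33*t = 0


Then:
m = 0.00
t = 0.00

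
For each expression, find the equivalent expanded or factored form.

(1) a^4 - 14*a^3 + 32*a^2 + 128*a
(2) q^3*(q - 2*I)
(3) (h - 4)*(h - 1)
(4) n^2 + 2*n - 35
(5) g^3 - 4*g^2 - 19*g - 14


(1) = a*(a - 8)^2*(a + 2)
(2) = q^4 - 2*I*q^3
(3) = h^2 - 5*h + 4
(4) = (n - 5)*(n + 7)
(5) = (g - 7)*(g + 1)*(g + 2)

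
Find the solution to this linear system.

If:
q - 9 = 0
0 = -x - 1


Then:
q = 9
x = -1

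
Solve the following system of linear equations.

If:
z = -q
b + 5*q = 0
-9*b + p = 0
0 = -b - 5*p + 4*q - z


Then:
b = 0
p = 0
q = 0
z = 0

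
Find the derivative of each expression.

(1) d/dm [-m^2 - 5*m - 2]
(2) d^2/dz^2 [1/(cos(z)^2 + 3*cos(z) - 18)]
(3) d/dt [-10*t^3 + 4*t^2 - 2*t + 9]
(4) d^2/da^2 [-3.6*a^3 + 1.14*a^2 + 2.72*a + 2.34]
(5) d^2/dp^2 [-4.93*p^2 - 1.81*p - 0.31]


(1) = -2*m - 5
(2) = (-4*sin(z)^4 + 83*sin(z)^2 - 171*cos(z)/4 - 9*cos(3*z)/4 - 25)/((cos(z) - 3)^3*(cos(z) + 6)^3)
(3) = -30*t^2 + 8*t - 2
(4) = 2.28 - 21.6*a
(5) = -9.86000000000000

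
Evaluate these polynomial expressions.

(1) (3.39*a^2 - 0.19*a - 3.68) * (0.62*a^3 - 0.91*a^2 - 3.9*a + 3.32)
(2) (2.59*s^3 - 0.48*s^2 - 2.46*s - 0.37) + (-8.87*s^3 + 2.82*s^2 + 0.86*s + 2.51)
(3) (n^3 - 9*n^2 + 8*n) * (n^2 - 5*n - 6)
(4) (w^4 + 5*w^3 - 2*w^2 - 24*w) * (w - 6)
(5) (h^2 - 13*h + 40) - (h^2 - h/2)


(1) = 2.1018*a^5 - 3.2027*a^4 - 15.3297*a^3 + 15.3446*a^2 + 13.7212*a - 12.2176
(2) = -6.28*s^3 + 2.34*s^2 - 1.6*s + 2.14
(3) = n^5 - 14*n^4 + 47*n^3 + 14*n^2 - 48*n
(4) = w^5 - w^4 - 32*w^3 - 12*w^2 + 144*w
(5) = 40 - 25*h/2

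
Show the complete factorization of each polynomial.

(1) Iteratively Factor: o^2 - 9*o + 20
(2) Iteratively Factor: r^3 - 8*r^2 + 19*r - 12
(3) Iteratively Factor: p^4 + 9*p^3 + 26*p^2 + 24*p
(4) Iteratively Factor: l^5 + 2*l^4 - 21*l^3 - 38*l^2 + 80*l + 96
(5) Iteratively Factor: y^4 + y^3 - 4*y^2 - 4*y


(1) = (o - 4)*(o - 5)
(2) = (r - 4)*(r^2 - 4*r + 3) = (r - 4)*(r - 1)*(r - 3)
(3) = (p + 3)*(p^3 + 6*p^2 + 8*p) = p*(p + 3)*(p^2 + 6*p + 8) = p*(p + 3)*(p + 4)*(p + 2)
(4) = (l + 3)*(l^4 - l^3 - 18*l^2 + 16*l + 32) = (l - 4)*(l + 3)*(l^3 + 3*l^2 - 6*l - 8) = (l - 4)*(l - 2)*(l + 3)*(l^2 + 5*l + 4) = (l - 4)*(l - 2)*(l + 1)*(l + 3)*(l + 4)
(5) = (y)*(y^3 + y^2 - 4*y - 4) = y*(y + 2)*(y^2 - y - 2) = y*(y - 2)*(y + 2)*(y + 1)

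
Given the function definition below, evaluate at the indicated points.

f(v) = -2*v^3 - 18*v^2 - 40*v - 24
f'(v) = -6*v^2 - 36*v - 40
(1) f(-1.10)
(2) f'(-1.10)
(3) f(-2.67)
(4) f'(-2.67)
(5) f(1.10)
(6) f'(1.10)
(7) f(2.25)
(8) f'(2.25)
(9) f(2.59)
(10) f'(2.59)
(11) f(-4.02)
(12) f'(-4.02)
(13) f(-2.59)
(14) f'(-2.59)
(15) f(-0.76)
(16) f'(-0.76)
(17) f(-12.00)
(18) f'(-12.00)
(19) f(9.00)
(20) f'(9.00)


(1) = 0.88
(2) = -7.66
(3) = -7.45
(4) = 13.35
(5) = -92.44
(6) = -86.86
(7) = -227.91
(8) = -151.38
(9) = -283.09
(10) = -173.49
(11) = -24.16
(12) = 7.76
(13) = -6.40
(14) = 12.99
(15) = -3.12
(16) = -16.11
(17) = 1320.00
(18) = -472.00
(19) = -3300.00
(20) = -850.00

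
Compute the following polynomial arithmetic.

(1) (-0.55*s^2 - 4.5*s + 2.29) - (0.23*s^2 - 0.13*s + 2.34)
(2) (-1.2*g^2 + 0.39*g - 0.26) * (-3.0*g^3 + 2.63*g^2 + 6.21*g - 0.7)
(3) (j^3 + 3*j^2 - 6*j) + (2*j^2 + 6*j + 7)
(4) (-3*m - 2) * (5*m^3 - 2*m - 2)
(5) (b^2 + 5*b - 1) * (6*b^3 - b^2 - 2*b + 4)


(1) = -0.78*s^2 - 4.37*s - 0.05
(2) = 3.6*g^5 - 4.326*g^4 - 5.6463*g^3 + 2.5781*g^2 - 1.8876*g + 0.182
(3) = j^3 + 5*j^2 + 7
(4) = -15*m^4 - 10*m^3 + 6*m^2 + 10*m + 4
(5) = 6*b^5 + 29*b^4 - 13*b^3 - 5*b^2 + 22*b - 4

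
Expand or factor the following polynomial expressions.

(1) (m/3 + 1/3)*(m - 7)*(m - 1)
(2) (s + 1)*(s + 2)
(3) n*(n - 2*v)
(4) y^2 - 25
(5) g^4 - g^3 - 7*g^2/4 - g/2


(1) = m^3/3 - 7*m^2/3 - m/3 + 7/3
(2) = s^2 + 3*s + 2
(3) = n^2 - 2*n*v
(4) = (y - 5)*(y + 5)
(5) = g*(g - 2)*(g + 1/2)^2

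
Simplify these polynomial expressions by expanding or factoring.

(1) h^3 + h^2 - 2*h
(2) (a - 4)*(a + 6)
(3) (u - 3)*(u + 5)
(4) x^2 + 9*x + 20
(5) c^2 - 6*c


(1) = h*(h - 1)*(h + 2)
(2) = a^2 + 2*a - 24
(3) = u^2 + 2*u - 15
(4) = (x + 4)*(x + 5)
(5) = c*(c - 6)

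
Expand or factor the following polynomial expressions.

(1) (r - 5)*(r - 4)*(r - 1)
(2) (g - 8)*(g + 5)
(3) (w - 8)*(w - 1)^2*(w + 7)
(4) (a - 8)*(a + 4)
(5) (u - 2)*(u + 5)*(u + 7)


(1) = r^3 - 10*r^2 + 29*r - 20
(2) = g^2 - 3*g - 40
(3) = w^4 - 3*w^3 - 53*w^2 + 111*w - 56
(4) = a^2 - 4*a - 32
(5) = u^3 + 10*u^2 + 11*u - 70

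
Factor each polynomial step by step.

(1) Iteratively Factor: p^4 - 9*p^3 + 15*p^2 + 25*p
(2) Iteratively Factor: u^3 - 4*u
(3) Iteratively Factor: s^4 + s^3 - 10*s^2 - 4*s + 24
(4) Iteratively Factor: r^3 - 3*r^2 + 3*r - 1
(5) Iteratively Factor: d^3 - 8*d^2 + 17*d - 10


(1) = (p - 5)*(p^3 - 4*p^2 - 5*p) = (p - 5)^2*(p^2 + p) = (p - 5)^2*(p + 1)*(p)
(2) = (u + 2)*(u^2 - 2*u) = u*(u + 2)*(u - 2)
(3) = (s + 3)*(s^3 - 2*s^2 - 4*s + 8) = (s - 2)*(s + 3)*(s^2 - 4) = (s - 2)^2*(s + 3)*(s + 2)
(4) = (r - 1)*(r^2 - 2*r + 1) = (r - 1)^2*(r - 1)
(5) = (d - 1)*(d^2 - 7*d + 10) = (d - 5)*(d - 1)*(d - 2)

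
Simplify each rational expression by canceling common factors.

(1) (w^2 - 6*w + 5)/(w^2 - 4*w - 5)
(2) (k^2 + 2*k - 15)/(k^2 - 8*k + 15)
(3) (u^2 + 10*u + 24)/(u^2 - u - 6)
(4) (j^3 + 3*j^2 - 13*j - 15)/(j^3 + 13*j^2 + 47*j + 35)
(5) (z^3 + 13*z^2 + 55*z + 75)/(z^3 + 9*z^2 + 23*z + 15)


(1) = (w - 1)/(w + 1)
(2) = (k + 5)/(k - 5)
(3) = (u^2 + 10*u + 24)/(u^2 - u - 6)
(4) = (j - 3)/(j + 7)
(5) = (z + 5)/(z + 1)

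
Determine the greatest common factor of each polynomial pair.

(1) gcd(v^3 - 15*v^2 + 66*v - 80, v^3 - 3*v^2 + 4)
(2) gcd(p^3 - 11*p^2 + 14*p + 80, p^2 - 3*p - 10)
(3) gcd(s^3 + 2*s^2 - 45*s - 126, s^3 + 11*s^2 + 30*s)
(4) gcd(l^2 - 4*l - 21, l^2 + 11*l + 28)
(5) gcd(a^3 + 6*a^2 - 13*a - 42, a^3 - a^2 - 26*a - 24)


(1) = gcd((v - 8)*(v - 5)*(v - 2), (v - 2)^2*(v + 1)) = v - 2
(2) = gcd((p - 8)*(p - 5)*(p + 2), (p - 5)*(p + 2)) = p^2 - 3*p - 10
(3) = s + 6
(4) = 1
(5) = gcd((a - 3)*(a + 2)*(a + 7), (a - 6)*(a + 1)*(a + 4)) = 1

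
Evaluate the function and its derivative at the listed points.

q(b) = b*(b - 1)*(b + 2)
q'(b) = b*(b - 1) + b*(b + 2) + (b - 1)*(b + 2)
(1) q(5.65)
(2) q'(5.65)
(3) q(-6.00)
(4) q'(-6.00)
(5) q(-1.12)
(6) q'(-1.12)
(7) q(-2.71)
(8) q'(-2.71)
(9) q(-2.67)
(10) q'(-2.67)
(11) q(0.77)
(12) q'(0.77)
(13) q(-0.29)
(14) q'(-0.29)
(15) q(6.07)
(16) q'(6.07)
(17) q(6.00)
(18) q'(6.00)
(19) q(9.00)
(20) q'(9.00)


(1) = 200.98
(2) = 105.07
(3) = -168.00
(4) = 94.00
(5) = 2.09
(6) = -0.48
(7) = -7.14
(8) = 14.61
(9) = -6.57
(10) = 14.05
(11) = -0.49
(12) = 1.32
(13) = 0.64
(14) = -2.33
(15) = 248.35
(16) = 120.67
(17) = 240.00
(18) = 118.00
(19) = 792.00
(20) = 259.00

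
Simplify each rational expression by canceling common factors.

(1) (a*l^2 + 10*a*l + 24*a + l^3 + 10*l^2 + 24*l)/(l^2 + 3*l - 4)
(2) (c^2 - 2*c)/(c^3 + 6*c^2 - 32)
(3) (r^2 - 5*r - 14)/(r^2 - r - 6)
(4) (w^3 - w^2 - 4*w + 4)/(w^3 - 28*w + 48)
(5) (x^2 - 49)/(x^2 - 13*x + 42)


(1) = (a*l + 6*a + l^2 + 6*l)/(l - 1)
(2) = c/(c^2 + 8*c + 16)
(3) = (r - 7)/(r - 3)
(4) = (w^2 + w - 2)/(w^2 + 2*w - 24)
(5) = (x + 7)/(x - 6)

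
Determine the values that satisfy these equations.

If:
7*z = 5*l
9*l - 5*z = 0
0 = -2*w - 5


Then:
l = 0
w = -5/2
z = 0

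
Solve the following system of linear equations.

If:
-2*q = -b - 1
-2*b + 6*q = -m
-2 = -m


Then:
b = -5
m = 2
q = -2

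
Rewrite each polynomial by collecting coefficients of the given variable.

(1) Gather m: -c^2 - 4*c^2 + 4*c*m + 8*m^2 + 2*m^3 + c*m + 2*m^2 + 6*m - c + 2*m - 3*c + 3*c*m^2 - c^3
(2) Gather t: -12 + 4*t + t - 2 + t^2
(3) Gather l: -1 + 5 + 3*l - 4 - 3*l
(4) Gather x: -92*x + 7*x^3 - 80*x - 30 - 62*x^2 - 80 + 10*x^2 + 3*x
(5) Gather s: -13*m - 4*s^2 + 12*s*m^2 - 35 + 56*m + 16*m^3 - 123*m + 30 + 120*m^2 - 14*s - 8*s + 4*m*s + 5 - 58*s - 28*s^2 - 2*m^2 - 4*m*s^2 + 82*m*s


(1) = -c^3 - 5*c^2 - 4*c + 2*m^3 + m^2*(3*c + 10) + m*(5*c + 8)
(2) = t^2 + 5*t - 14
(3) = 0
(4) = 7*x^3 - 52*x^2 - 169*x - 110
(5) = 16*m^3 + 118*m^2 - 80*m + s^2*(-4*m - 32) + s*(12*m^2 + 86*m - 80)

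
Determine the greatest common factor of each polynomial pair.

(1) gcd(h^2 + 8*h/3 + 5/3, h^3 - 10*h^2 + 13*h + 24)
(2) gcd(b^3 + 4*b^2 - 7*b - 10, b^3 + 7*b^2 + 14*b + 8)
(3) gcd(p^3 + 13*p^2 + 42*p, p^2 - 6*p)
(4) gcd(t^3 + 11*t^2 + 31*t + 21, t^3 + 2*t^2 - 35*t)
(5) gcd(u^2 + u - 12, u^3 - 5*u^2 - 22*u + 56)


(1) = gcd((h + 1)*(h + 5/3), (h - 8)*(h - 3)*(h + 1)) = h + 1
(2) = b + 1
(3) = gcd(p*(p + 6)*(p + 7), p*(p - 6)) = p
(4) = t + 7
(5) = u + 4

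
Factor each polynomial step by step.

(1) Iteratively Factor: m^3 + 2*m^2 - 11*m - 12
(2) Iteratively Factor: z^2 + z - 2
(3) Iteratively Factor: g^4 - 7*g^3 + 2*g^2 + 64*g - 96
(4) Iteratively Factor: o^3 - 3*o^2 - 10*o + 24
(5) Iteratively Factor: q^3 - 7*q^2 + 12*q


(1) = (m + 1)*(m^2 + m - 12) = (m - 3)*(m + 1)*(m + 4)
(2) = (z + 2)*(z - 1)
(3) = (g - 2)*(g^3 - 5*g^2 - 8*g + 48) = (g - 2)*(g + 3)*(g^2 - 8*g + 16) = (g - 4)*(g - 2)*(g + 3)*(g - 4)
(4) = (o + 3)*(o^2 - 6*o + 8) = (o - 2)*(o + 3)*(o - 4)
(5) = (q - 3)*(q^2 - 4*q) = (q - 4)*(q - 3)*(q)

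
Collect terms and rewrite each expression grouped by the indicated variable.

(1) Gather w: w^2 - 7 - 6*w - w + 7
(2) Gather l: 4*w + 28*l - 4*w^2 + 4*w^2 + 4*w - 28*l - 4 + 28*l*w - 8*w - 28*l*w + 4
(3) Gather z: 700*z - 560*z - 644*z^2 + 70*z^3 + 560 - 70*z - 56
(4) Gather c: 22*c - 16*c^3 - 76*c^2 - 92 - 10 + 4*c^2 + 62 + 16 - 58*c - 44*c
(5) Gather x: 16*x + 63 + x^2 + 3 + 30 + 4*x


(1) = w^2 - 7*w
(2) = 0
(3) = 70*z^3 - 644*z^2 + 70*z + 504
(4) = -16*c^3 - 72*c^2 - 80*c - 24
(5) = x^2 + 20*x + 96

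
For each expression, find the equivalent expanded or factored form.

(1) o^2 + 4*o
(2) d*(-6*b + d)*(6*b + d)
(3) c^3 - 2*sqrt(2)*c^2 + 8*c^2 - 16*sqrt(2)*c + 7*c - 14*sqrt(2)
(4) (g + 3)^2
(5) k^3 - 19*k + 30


(1) = o*(o + 4)
(2) = -36*b^2*d + d^3
(3) = (c + 1)*(c + 7)*(c - 2*sqrt(2))
(4) = g^2 + 6*g + 9
(5) = (k - 3)*(k - 2)*(k + 5)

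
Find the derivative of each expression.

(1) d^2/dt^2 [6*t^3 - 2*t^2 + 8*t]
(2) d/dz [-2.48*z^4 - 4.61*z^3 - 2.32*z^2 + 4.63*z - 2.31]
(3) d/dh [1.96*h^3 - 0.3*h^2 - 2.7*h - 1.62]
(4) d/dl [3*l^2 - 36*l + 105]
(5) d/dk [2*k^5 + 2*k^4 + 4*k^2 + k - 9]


(1) = 36*t - 4
(2) = -9.92*z^3 - 13.83*z^2 - 4.64*z + 4.63
(3) = 5.88*h^2 - 0.6*h - 2.7
(4) = 6*l - 36
(5) = 10*k^4 + 8*k^3 + 8*k + 1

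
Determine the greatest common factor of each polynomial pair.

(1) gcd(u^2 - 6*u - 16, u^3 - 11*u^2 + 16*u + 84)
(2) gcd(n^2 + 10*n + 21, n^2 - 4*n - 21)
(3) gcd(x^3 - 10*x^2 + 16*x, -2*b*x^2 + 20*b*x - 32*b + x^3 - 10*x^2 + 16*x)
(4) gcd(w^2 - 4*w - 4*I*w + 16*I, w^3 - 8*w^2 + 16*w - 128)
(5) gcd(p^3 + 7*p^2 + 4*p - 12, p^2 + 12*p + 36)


(1) = gcd((u - 8)*(u + 2), (u - 7)*(u - 6)*(u + 2)) = u + 2
(2) = n + 3
(3) = x^2 - 10*x + 16
(4) = gcd((w - 4)*(w - 4*I), (w - 8)*(w - 4*I)*(w + 4*I)) = w - 4*I
(5) = p + 6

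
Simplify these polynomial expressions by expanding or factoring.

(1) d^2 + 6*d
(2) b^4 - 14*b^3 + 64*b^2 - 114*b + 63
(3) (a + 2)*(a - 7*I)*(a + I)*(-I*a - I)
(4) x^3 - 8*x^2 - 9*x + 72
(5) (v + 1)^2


(1) = d*(d + 6)
(2) = (b - 7)*(b - 3)^2*(b - 1)
(3) = -I*a^4 - 6*a^3 - 3*I*a^3 - 18*a^2 - 9*I*a^2 - 12*a - 21*I*a - 14*I
(4) = (x - 8)*(x - 3)*(x + 3)
(5) = v^2 + 2*v + 1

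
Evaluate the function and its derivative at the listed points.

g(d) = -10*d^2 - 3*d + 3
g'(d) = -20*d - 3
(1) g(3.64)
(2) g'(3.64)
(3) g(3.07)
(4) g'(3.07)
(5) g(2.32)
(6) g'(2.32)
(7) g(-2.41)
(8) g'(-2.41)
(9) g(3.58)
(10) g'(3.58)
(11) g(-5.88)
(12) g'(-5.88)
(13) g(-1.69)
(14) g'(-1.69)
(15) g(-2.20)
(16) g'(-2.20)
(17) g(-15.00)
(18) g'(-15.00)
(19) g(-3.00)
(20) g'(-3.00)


(1) = -140.42
(2) = -75.80
(3) = -100.46
(4) = -64.40
(5) = -57.78
(6) = -49.40
(7) = -47.85
(8) = 45.20
(9) = -135.90
(10) = -74.60
(11) = -325.10
(12) = 114.60
(13) = -20.49
(14) = 30.80
(15) = -38.80
(16) = 41.00
(17) = -2202.00
(18) = 297.00
(19) = -78.00
(20) = 57.00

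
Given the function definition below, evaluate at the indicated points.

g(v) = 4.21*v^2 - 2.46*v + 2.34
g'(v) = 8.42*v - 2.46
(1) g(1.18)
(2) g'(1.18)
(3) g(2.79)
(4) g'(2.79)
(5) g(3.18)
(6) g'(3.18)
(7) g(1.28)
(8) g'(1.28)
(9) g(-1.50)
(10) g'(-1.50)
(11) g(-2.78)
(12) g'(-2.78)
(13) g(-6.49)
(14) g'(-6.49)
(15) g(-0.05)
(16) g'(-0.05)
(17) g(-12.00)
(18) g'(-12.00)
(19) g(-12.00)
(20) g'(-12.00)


(1) = 5.30
(2) = 7.48
(3) = 28.25
(4) = 21.03
(5) = 37.09
(6) = 24.32
(7) = 6.09
(8) = 8.32
(9) = 15.50
(10) = -15.09
(11) = 41.72
(12) = -25.87
(13) = 195.63
(14) = -57.11
(15) = 2.47
(16) = -2.88
(17) = 638.10
(18) = -103.50
(19) = 638.10
(20) = -103.50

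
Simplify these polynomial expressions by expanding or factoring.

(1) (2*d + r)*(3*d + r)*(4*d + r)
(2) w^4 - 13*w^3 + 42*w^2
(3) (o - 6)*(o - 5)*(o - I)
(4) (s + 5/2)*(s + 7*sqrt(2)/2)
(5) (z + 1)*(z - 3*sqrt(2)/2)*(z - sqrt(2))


(1) = 24*d^3 + 26*d^2*r + 9*d*r^2 + r^3
(2) = w^2*(w - 7)*(w - 6)
(3) = o^3 - 11*o^2 - I*o^2 + 30*o + 11*I*o - 30*I
(4) = s^2 + 5*s/2 + 7*sqrt(2)*s/2 + 35*sqrt(2)/4
(5) = z^3 - 5*sqrt(2)*z^2/2 + z^2 - 5*sqrt(2)*z/2 + 3*z + 3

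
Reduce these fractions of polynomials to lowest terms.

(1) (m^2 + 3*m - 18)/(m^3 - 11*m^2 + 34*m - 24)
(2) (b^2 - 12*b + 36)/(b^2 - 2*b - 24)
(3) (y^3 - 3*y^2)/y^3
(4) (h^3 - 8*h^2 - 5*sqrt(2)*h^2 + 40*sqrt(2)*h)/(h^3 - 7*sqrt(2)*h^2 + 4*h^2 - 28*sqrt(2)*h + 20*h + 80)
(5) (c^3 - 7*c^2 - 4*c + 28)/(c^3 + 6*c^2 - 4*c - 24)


(1) = (m^2 + 3*m - 18)/(m^3 - 11*m^2 + 34*m - 24)
(2) = (b - 6)/(b + 4)
(3) = (y - 3)/y
(4) = (h^2 - 8*h)/(h^2 + h*(4 - 2*sqrt(2)) - 8*sqrt(2))
(5) = (c - 7)/(c + 6)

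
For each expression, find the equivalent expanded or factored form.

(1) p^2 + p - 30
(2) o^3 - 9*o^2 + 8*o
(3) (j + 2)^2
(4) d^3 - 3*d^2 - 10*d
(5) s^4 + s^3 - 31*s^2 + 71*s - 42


(1) = (p - 5)*(p + 6)
(2) = o*(o - 8)*(o - 1)
(3) = j^2 + 4*j + 4
(4) = d*(d - 5)*(d + 2)
(5) = (s - 3)*(s - 2)*(s - 1)*(s + 7)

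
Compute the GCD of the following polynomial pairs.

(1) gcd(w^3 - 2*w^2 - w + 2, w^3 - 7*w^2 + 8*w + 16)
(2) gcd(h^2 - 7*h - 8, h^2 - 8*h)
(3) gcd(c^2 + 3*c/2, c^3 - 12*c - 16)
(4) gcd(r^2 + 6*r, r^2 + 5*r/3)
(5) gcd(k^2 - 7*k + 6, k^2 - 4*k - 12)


(1) = gcd((w - 2)*(w - 1)*(w + 1), (w - 4)^2*(w + 1)) = w + 1
(2) = gcd((h - 8)*(h + 1), h*(h - 8)) = h - 8
(3) = gcd(c*(c + 3/2), (c - 4)*(c + 2)^2) = 1
(4) = gcd(r*(r + 6), r*(r + 5/3)) = r
(5) = k - 6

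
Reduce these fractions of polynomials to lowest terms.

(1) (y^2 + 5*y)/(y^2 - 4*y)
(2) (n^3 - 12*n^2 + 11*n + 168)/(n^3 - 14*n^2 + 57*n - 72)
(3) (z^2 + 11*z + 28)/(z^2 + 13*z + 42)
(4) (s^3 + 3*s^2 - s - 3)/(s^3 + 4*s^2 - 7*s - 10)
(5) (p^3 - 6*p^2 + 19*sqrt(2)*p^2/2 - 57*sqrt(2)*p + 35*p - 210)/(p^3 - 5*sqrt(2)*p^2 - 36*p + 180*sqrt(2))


(1) = (y + 5)/(y - 4)
(2) = (n^2 - 4*n - 21)/(n^2 - 6*n + 9)
(3) = (z + 4)/(z + 6)
(4) = (s^2 + 2*s - 3)/(s^2 + 3*s - 10)
(5) = (2*p^2 + 19*sqrt(2)*p + 70)/(2*p^2 + p*(12 - 10*sqrt(2)) - 60*sqrt(2))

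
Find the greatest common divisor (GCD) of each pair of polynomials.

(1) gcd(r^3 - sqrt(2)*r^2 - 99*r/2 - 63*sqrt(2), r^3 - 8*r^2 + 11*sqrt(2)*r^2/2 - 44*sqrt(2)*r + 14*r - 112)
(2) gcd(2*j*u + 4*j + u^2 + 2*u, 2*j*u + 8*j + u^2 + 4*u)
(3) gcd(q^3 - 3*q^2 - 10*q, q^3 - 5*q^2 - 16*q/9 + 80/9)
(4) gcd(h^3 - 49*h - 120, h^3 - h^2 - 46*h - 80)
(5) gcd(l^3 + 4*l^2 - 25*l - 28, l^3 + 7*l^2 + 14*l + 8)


(1) = r + 7*sqrt(2)/2
(2) = gcd((2*j + u)*(u + 2), (2*j + u)*(u + 4)) = 2*j + u
(3) = gcd(q*(q - 5)*(q + 2), (q - 5)*(q - 4/3)*(q + 4/3)) = q - 5
(4) = gcd((h - 8)*(h + 3)*(h + 5), (h - 8)*(h + 2)*(h + 5)) = h^2 - 3*h - 40
(5) = l + 1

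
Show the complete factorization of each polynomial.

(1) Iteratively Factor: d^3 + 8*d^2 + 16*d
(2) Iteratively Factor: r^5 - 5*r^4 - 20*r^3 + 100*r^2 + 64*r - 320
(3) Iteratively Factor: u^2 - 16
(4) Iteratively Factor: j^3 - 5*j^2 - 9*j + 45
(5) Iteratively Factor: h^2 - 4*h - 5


(1) = (d + 4)*(d^2 + 4*d) = (d + 4)^2*(d)
(2) = (r - 2)*(r^4 - 3*r^3 - 26*r^2 + 48*r + 160) = (r - 5)*(r - 2)*(r^3 + 2*r^2 - 16*r - 32) = (r - 5)*(r - 2)*(r + 2)*(r^2 - 16) = (r - 5)*(r - 4)*(r - 2)*(r + 2)*(r + 4)
(3) = (u + 4)*(u - 4)
(4) = (j - 5)*(j^2 - 9) = (j - 5)*(j - 3)*(j + 3)
(5) = (h + 1)*(h - 5)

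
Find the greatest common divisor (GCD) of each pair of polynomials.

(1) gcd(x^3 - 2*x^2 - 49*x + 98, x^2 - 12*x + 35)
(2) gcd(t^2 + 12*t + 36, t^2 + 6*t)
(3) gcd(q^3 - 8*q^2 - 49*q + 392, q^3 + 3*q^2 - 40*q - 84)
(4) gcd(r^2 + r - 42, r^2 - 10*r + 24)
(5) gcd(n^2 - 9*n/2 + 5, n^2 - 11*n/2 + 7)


(1) = gcd((x - 7)*(x - 2)*(x + 7), (x - 7)*(x - 5)) = x - 7
(2) = gcd((t + 6)^2, t*(t + 6)) = t + 6
(3) = gcd((q - 8)*(q - 7)*(q + 7), (q - 6)*(q + 2)*(q + 7)) = q + 7
(4) = gcd((r - 6)*(r + 7), (r - 6)*(r - 4)) = r - 6
(5) = gcd((n - 5/2)*(n - 2), (n - 7/2)*(n - 2)) = n - 2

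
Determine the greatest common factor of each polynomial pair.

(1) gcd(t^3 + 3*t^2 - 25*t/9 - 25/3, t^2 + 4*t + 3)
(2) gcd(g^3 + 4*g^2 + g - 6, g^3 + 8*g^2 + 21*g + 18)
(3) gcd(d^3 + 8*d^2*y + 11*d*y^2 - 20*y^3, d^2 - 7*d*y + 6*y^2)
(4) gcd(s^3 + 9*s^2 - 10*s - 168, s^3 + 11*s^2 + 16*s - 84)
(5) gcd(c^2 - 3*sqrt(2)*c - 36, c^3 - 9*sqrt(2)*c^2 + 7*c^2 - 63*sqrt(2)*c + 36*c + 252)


(1) = t + 3
(2) = gcd((g - 1)*(g + 2)*(g + 3), (g + 2)*(g + 3)^2) = g^2 + 5*g + 6
(3) = gcd((d - y)*(d + 4*y)*(d + 5*y), (d - 6*y)*(d - y)) = -d + y
(4) = s^2 + 13*s + 42
(5) = c - 6*sqrt(2)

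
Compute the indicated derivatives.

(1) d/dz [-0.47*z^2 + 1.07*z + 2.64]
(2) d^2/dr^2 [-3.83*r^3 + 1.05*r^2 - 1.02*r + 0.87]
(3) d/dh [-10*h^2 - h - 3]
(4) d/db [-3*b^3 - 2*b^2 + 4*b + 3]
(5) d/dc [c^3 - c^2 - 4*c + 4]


(1) = 1.07 - 0.94*z
(2) = 2.1 - 22.98*r
(3) = -20*h - 1
(4) = -9*b^2 - 4*b + 4
(5) = 3*c^2 - 2*c - 4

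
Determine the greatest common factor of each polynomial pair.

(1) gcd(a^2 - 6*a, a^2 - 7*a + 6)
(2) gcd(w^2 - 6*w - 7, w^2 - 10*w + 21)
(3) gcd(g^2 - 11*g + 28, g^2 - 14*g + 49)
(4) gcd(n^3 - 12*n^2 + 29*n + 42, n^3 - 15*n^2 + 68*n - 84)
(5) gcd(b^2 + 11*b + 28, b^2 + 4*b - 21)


(1) = a - 6
(2) = gcd((w - 7)*(w + 1), (w - 7)*(w - 3)) = w - 7
(3) = gcd((g - 7)*(g - 4), (g - 7)^2) = g - 7
(4) = n^2 - 13*n + 42
(5) = b + 7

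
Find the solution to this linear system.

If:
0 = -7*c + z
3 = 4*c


Then:
c = 3/4
z = 21/4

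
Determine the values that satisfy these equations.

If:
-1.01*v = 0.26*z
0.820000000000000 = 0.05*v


Then:
v = 16.40
z = -63.71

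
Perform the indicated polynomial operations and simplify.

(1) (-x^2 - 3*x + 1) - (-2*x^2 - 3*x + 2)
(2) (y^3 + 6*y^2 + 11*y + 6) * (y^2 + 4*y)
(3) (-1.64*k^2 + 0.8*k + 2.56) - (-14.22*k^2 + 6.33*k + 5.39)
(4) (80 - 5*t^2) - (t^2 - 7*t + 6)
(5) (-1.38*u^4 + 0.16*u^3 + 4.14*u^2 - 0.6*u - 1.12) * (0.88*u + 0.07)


(1) = x^2 - 1
(2) = y^5 + 10*y^4 + 35*y^3 + 50*y^2 + 24*y
(3) = 12.58*k^2 - 5.53*k - 2.83
(4) = -6*t^2 + 7*t + 74
(5) = -1.2144*u^5 + 0.0442*u^4 + 3.6544*u^3 - 0.2382*u^2 - 1.0276*u - 0.0784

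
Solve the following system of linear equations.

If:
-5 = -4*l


Then:
l = 5/4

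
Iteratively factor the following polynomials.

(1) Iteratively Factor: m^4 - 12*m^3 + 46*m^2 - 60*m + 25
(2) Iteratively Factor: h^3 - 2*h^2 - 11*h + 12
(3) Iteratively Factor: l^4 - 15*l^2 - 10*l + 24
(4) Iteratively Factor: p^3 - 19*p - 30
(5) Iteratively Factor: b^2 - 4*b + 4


(1) = (m - 5)*(m^3 - 7*m^2 + 11*m - 5) = (m - 5)^2*(m^2 - 2*m + 1) = (m - 5)^2*(m - 1)*(m - 1)
(2) = (h - 4)*(h^2 + 2*h - 3) = (h - 4)*(h - 1)*(h + 3)
(3) = (l - 1)*(l^3 + l^2 - 14*l - 24) = (l - 1)*(l + 2)*(l^2 - l - 12) = (l - 1)*(l + 2)*(l + 3)*(l - 4)
(4) = (p + 3)*(p^2 - 3*p - 10) = (p - 5)*(p + 3)*(p + 2)
(5) = (b - 2)*(b - 2)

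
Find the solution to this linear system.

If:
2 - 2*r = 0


Then:
r = 1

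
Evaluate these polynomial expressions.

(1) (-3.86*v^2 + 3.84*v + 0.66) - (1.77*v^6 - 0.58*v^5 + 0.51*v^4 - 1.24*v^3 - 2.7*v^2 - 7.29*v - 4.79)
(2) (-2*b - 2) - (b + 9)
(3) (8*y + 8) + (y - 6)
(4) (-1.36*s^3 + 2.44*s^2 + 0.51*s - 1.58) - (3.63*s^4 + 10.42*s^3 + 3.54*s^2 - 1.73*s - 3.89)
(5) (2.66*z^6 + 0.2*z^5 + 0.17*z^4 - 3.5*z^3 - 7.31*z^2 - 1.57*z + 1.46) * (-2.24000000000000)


(1) = -1.77*v^6 + 0.58*v^5 - 0.51*v^4 + 1.24*v^3 - 1.16*v^2 + 11.13*v + 5.45
(2) = -3*b - 11
(3) = 9*y + 2
(4) = -3.63*s^4 - 11.78*s^3 - 1.1*s^2 + 2.24*s + 2.31
(5) = -5.9584*z^6 - 0.448*z^5 - 0.3808*z^4 + 7.84*z^3 + 16.3744*z^2 + 3.5168*z - 3.2704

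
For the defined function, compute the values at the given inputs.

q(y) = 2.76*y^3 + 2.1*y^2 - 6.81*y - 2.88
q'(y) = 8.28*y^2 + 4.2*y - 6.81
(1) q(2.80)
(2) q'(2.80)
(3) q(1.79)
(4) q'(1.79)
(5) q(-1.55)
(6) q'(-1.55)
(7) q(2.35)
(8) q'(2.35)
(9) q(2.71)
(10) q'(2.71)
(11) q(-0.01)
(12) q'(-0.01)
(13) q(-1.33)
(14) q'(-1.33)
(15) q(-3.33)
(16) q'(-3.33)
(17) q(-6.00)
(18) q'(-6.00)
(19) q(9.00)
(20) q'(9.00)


(1) = 55.10
(2) = 69.87
(3) = 7.49
(4) = 27.24
(5) = 2.44
(6) = 6.57
(7) = 28.53
(8) = 48.79
(9) = 49.02
(10) = 65.38
(11) = -2.81
(12) = -6.85
(13) = 3.40
(14) = 2.25
(15) = -58.83
(16) = 71.02
(17) = -482.58
(18) = 266.07
(19) = 2117.97
(20) = 701.67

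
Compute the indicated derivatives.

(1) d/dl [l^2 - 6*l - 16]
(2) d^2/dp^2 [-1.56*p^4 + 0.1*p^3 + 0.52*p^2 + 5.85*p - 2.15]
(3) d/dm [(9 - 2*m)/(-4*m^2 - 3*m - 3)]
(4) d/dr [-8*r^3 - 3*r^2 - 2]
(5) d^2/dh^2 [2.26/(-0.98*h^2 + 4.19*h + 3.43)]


(1) = 2*l - 6
(2) = -18.72*p^2 + 0.6*p + 1.04
(3) = (-8*m^2 + 72*m + 33)/(16*m^4 + 24*m^3 + 33*m^2 + 18*m + 9)
(4) = 6*r*(-4*r - 1)
(5) = (-4.341008*h^2 + 18.560024*h + 2.26*(1.96*h - 4.19)*(3.92*h - 8.38) + 15.193528)/(-0.98*h^2 + 4.19*h + 3.43)^3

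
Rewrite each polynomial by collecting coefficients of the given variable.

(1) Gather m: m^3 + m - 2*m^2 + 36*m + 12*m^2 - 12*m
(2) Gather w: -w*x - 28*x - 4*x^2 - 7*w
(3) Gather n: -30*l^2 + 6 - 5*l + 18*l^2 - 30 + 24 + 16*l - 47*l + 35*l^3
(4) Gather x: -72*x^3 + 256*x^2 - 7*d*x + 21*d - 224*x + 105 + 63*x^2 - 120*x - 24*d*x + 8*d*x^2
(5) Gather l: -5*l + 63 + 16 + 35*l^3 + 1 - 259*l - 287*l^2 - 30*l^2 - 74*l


(1) = m^3 + 10*m^2 + 25*m
(2) = w*(-x - 7) - 4*x^2 - 28*x
(3) = 35*l^3 - 12*l^2 - 36*l
(4) = 21*d - 72*x^3 + x^2*(8*d + 319) + x*(-31*d - 344) + 105
(5) = 35*l^3 - 317*l^2 - 338*l + 80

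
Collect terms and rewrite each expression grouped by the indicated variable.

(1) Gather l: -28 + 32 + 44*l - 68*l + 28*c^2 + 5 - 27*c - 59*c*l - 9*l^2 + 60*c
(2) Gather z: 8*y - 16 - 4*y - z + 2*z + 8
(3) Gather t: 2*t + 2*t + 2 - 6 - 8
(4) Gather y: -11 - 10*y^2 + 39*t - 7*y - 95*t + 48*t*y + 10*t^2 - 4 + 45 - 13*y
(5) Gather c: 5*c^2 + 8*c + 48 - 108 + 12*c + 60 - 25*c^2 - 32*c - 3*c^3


(1) = 28*c^2 + 33*c - 9*l^2 + l*(-59*c - 24) + 9
(2) = 4*y + z - 8
(3) = 4*t - 12
(4) = 10*t^2 - 56*t - 10*y^2 + y*(48*t - 20) + 30
(5) = -3*c^3 - 20*c^2 - 12*c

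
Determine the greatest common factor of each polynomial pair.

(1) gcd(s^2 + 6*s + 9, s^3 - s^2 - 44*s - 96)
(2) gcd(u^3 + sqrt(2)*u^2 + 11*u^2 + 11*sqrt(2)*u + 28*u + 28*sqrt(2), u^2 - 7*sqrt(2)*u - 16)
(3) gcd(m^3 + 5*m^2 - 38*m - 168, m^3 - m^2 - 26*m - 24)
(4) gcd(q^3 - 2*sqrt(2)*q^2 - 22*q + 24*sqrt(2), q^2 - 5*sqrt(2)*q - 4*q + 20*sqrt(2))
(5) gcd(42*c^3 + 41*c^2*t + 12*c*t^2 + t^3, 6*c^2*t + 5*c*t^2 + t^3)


(1) = gcd((s + 3)^2, (s - 8)*(s + 3)*(s + 4)) = s + 3
(2) = u + sqrt(2)
(3) = m^2 - 2*m - 24
(4) = 1
(5) = gcd((2*c + t)*(3*c + t)*(7*c + t), t*(2*c + t)*(3*c + t)) = 6*c^2 + 5*c*t + t^2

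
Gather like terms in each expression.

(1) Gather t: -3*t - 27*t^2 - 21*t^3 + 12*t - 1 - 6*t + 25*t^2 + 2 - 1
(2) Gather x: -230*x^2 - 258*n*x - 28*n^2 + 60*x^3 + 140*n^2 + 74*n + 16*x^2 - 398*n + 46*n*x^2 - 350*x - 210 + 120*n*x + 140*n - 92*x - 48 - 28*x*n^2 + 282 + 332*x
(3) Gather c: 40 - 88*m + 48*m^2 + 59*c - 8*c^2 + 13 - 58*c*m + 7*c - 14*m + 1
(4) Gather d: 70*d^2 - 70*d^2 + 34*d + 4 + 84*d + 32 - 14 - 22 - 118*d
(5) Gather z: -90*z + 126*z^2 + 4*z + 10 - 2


(1) = -21*t^3 - 2*t^2 + 3*t
(2) = 112*n^2 - 184*n + 60*x^3 + x^2*(46*n - 214) + x*(-28*n^2 - 138*n - 110) + 24
(3) = -8*c^2 + c*(66 - 58*m) + 48*m^2 - 102*m + 54
(4) = 0
(5) = 126*z^2 - 86*z + 8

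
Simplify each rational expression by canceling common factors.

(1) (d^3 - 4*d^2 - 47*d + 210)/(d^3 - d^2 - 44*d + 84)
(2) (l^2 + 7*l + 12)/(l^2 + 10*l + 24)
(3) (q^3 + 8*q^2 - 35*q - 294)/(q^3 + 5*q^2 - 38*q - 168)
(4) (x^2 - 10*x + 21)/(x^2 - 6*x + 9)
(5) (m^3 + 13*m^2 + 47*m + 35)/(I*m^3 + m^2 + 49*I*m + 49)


(1) = (d - 5)/(d - 2)
(2) = (l + 3)/(l + 6)
(3) = (q + 7)/(q + 4)
(4) = (x - 7)/(x - 3)
(5) = (-I*m^3 - 13*I*m^2 - 47*I*m - 35*I)/(m^3 - I*m^2 + 49*m - 49*I)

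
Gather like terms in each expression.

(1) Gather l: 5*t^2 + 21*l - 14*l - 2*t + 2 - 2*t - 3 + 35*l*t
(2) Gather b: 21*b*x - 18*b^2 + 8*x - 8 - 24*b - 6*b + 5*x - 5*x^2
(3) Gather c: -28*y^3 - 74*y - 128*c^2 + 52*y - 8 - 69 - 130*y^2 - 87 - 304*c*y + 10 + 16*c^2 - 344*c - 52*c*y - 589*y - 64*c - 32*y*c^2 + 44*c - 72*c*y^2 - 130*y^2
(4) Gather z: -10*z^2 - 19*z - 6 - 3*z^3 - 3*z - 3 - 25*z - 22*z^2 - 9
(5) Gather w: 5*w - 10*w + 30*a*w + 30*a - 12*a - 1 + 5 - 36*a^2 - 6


(1) = l*(35*t + 7) + 5*t^2 - 4*t - 1
(2) = -18*b^2 + b*(21*x - 30) - 5*x^2 + 13*x - 8
(3) = c^2*(-32*y - 112) + c*(-72*y^2 - 356*y - 364) - 28*y^3 - 260*y^2 - 611*y - 154
(4) = -3*z^3 - 32*z^2 - 47*z - 18
(5) = -36*a^2 + 18*a + w*(30*a - 5) - 2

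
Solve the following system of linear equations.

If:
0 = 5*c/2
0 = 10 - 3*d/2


Then:
c = 0
d = 20/3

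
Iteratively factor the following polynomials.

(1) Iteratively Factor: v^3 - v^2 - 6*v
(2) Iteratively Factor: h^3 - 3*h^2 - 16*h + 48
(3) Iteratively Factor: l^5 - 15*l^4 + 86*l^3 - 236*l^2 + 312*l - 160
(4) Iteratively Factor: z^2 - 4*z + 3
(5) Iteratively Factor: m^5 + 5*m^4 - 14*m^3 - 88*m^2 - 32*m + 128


(1) = (v + 2)*(v^2 - 3*v) = (v - 3)*(v + 2)*(v)
(2) = (h - 3)*(h^2 - 16) = (h - 4)*(h - 3)*(h + 4)
(3) = (l - 5)*(l^4 - 10*l^3 + 36*l^2 - 56*l + 32) = (l - 5)*(l - 2)*(l^3 - 8*l^2 + 20*l - 16) = (l - 5)*(l - 4)*(l - 2)*(l^2 - 4*l + 4) = (l - 5)*(l - 4)*(l - 2)^2*(l - 2)
(4) = (z - 1)*(z - 3)
(5) = (m + 2)*(m^4 + 3*m^3 - 20*m^2 - 48*m + 64) = (m - 1)*(m + 2)*(m^3 + 4*m^2 - 16*m - 64) = (m - 1)*(m + 2)*(m + 4)*(m^2 - 16) = (m - 4)*(m - 1)*(m + 2)*(m + 4)*(m + 4)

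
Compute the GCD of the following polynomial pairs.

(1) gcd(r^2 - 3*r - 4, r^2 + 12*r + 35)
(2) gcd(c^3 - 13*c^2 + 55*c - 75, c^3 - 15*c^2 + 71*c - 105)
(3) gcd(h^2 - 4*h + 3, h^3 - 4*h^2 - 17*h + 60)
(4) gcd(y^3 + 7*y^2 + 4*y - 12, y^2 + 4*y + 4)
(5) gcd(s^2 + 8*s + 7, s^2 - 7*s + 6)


(1) = 1
(2) = gcd((c - 5)^2*(c - 3), (c - 7)*(c - 5)*(c - 3)) = c^2 - 8*c + 15
(3) = gcd((h - 3)*(h - 1), (h - 5)*(h - 3)*(h + 4)) = h - 3
(4) = y + 2
(5) = 1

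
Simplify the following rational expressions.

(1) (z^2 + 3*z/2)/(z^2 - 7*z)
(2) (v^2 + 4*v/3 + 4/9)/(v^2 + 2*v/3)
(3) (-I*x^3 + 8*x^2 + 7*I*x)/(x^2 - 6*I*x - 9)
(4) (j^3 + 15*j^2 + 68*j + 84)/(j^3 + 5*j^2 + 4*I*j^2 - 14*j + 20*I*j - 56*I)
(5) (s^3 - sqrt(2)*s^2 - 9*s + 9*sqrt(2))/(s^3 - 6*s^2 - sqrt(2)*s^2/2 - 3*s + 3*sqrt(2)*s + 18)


(1) = (2*z + 3)/(2*z - 14)
(2) = (3*v + 2)/(3*v)
(3) = (-I*x^3 + 8*x^2 + 7*I*x)/(x^2 - 6*I*x - 9)
(4) = (j^2 + 8*j + 12)/(j^2 + j*(-2 + 4*I) - 8*I)
(5) = (2*s^3 - 2*sqrt(2)*s^2 - 18*s + 18*sqrt(2))/(2*s^3 + s^2*(-12 - sqrt(2)) + s*(-6 + 6*sqrt(2)) + 36)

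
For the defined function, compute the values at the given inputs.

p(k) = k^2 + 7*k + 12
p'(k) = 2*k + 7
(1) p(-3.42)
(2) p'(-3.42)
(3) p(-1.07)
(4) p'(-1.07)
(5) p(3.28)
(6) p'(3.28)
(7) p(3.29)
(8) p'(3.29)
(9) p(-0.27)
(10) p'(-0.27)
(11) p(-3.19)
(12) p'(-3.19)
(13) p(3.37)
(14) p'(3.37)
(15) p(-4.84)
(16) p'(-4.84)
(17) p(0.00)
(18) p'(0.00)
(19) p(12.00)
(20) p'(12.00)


(1) = -0.24
(2) = 0.16
(3) = 5.65
(4) = 4.86
(5) = 45.72
(6) = 13.56
(7) = 45.85
(8) = 13.58
(9) = 10.18
(10) = 6.46
(11) = -0.15
(12) = 0.62
(13) = 46.95
(14) = 13.74
(15) = 1.55
(16) = -2.68
(17) = 12.00
(18) = 7.00
(19) = 240.00
(20) = 31.00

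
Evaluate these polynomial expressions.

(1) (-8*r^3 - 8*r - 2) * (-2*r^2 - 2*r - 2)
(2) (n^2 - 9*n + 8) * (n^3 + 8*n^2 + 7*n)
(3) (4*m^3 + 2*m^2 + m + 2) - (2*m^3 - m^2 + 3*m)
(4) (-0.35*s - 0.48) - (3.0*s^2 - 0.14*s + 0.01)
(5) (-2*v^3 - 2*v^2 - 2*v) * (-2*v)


(1) = 16*r^5 + 16*r^4 + 32*r^3 + 20*r^2 + 20*r + 4
(2) = n^5 - n^4 - 57*n^3 + n^2 + 56*n
(3) = 2*m^3 + 3*m^2 - 2*m + 2
(4) = -3.0*s^2 - 0.21*s - 0.49
(5) = 4*v^4 + 4*v^3 + 4*v^2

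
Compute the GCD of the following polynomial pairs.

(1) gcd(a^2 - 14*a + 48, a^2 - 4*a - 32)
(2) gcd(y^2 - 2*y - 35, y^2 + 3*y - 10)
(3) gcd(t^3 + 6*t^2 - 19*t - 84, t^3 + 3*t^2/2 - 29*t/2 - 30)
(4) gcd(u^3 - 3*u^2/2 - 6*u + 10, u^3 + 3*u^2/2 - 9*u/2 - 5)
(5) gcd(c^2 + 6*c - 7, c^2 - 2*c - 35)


(1) = a - 8
(2) = gcd((y - 7)*(y + 5), (y - 2)*(y + 5)) = y + 5
(3) = t^2 - t - 12
(4) = u^2 + u/2 - 5
(5) = 1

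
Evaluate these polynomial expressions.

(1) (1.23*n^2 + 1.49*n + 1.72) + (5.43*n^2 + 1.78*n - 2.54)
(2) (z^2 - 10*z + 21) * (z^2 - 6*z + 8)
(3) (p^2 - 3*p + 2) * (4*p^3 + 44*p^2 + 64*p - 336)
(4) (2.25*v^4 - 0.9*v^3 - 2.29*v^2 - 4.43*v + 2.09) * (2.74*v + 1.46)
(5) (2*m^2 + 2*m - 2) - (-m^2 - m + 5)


(1) = 6.66*n^2 + 3.27*n - 0.82
(2) = z^4 - 16*z^3 + 89*z^2 - 206*z + 168
(3) = 4*p^5 + 32*p^4 - 60*p^3 - 440*p^2 + 1136*p - 672
(4) = 6.165*v^5 + 0.819*v^4 - 7.5886*v^3 - 15.4816*v^2 - 0.7412*v + 3.0514
(5) = 3*m^2 + 3*m - 7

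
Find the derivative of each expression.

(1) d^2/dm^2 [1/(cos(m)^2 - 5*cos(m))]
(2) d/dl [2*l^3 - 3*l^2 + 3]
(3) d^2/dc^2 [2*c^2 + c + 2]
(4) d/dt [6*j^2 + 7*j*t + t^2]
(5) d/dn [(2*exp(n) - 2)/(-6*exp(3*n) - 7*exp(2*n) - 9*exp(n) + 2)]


(1) = (-(1 - cos(2*m))^2 - 75*cos(m)/4 - 27*cos(2*m)/2 + 15*cos(3*m)/4 + 81/2)/((cos(m) - 5)^3*cos(m)^3)
(2) = 6*l*(l - 1)
(3) = 4
(4) = 7*j + 2*t
(5) = 2*(-(1 - exp(n))*(18*exp(2*n) + 14*exp(n) + 9) - 6*exp(3*n) - 7*exp(2*n) - 9*exp(n) + 2)*exp(n)/(6*exp(3*n) + 7*exp(2*n) + 9*exp(n) - 2)^2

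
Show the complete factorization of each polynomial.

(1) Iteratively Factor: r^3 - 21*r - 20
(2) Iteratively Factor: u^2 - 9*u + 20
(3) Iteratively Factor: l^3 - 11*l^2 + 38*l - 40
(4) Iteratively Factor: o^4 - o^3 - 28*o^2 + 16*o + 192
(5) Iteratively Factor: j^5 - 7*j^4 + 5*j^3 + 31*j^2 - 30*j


(1) = (r + 4)*(r^2 - 4*r - 5) = (r + 1)*(r + 4)*(r - 5)
(2) = (u - 4)*(u - 5)
(3) = (l - 4)*(l^2 - 7*l + 10) = (l - 4)*(l - 2)*(l - 5)
(4) = (o - 4)*(o^3 + 3*o^2 - 16*o - 48) = (o - 4)*(o + 4)*(o^2 - o - 12) = (o - 4)*(o + 3)*(o + 4)*(o - 4)
(5) = (j - 3)*(j^4 - 4*j^3 - 7*j^2 + 10*j) = (j - 3)*(j - 1)*(j^3 - 3*j^2 - 10*j) = (j - 3)*(j - 1)*(j + 2)*(j^2 - 5*j) = (j - 5)*(j - 3)*(j - 1)*(j + 2)*(j)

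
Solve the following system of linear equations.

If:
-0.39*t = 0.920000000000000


Then:
t = -2.36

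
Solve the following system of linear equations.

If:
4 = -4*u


Then:
u = -1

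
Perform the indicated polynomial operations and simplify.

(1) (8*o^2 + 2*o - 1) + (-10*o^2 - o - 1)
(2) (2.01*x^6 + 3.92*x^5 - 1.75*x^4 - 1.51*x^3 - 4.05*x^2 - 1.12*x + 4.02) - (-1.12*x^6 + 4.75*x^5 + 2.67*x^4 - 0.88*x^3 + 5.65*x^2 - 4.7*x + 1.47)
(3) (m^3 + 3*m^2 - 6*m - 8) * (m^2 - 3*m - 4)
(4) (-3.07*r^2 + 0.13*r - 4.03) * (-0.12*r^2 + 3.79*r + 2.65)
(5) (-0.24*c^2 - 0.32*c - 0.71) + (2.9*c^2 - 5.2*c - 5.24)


(1) = -2*o^2 + o - 2
(2) = 3.13*x^6 - 0.83*x^5 - 4.42*x^4 - 0.63*x^3 - 9.7*x^2 + 3.58*x + 2.55
(3) = m^5 - 19*m^3 - 2*m^2 + 48*m + 32
(4) = 0.3684*r^4 - 11.6509*r^3 - 7.1592*r^2 - 14.9292*r - 10.6795
(5) = 2.66*c^2 - 5.52*c - 5.95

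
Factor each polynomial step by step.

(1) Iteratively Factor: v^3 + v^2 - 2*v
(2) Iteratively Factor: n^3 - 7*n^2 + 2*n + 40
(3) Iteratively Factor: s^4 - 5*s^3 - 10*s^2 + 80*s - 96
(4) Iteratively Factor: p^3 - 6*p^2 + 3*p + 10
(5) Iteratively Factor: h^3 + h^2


(1) = (v)*(v^2 + v - 2) = v*(v + 2)*(v - 1)
(2) = (n - 4)*(n^2 - 3*n - 10) = (n - 4)*(n + 2)*(n - 5)
(3) = (s - 2)*(s^3 - 3*s^2 - 16*s + 48) = (s - 4)*(s - 2)*(s^2 + s - 12) = (s - 4)*(s - 3)*(s - 2)*(s + 4)
(4) = (p - 2)*(p^2 - 4*p - 5) = (p - 5)*(p - 2)*(p + 1)
(5) = (h + 1)*(h^2) = h*(h + 1)*(h)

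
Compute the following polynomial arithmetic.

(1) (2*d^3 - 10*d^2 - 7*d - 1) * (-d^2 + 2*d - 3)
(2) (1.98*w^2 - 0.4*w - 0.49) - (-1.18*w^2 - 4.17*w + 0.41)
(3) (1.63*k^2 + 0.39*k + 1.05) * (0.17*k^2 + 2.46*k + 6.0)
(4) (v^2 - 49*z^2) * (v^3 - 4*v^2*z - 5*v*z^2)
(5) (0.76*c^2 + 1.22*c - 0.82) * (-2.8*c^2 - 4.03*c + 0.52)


(1) = -2*d^5 + 14*d^4 - 19*d^3 + 17*d^2 + 19*d + 3
(2) = 3.16*w^2 + 3.77*w - 0.9
(3) = 0.2771*k^4 + 4.0761*k^3 + 10.9179*k^2 + 4.923*k + 6.3
(4) = v^5 - 4*v^4*z - 54*v^3*z^2 + 196*v^2*z^3 + 245*v*z^4
(5) = -2.128*c^4 - 6.4788*c^3 - 2.2254*c^2 + 3.939*c - 0.4264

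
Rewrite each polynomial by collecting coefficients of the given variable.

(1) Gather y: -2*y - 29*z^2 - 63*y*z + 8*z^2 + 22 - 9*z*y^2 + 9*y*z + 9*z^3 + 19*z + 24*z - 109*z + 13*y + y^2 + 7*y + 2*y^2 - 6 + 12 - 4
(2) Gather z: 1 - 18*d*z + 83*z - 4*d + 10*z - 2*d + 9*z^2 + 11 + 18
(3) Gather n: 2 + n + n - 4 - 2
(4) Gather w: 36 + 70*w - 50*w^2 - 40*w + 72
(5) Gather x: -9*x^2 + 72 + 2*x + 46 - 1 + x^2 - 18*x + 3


(1) = y^2*(3 - 9*z) + y*(18 - 54*z) + 9*z^3 - 21*z^2 - 66*z + 24
(2) = -6*d + 9*z^2 + z*(93 - 18*d) + 30
(3) = 2*n - 4
(4) = -50*w^2 + 30*w + 108
(5) = -8*x^2 - 16*x + 120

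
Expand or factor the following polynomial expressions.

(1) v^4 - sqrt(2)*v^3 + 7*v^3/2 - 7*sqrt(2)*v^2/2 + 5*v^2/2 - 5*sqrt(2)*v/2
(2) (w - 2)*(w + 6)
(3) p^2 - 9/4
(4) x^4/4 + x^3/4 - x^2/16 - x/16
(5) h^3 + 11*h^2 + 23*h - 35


(1) = v*(v + 1)*(v + 5/2)*(v - sqrt(2))
(2) = w^2 + 4*w - 12
(3) = (p - 3/2)*(p + 3/2)
(4) = x*(x/4 + 1/4)*(x - 1/2)*(x + 1/2)
(5) = (h - 1)*(h + 5)*(h + 7)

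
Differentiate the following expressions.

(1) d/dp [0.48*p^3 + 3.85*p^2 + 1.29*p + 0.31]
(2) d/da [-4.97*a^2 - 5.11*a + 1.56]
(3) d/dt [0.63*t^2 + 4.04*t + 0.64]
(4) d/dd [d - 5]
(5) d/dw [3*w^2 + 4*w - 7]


(1) = 1.44*p^2 + 7.7*p + 1.29
(2) = -9.94*a - 5.11
(3) = 1.26*t + 4.04
(4) = 1
(5) = 6*w + 4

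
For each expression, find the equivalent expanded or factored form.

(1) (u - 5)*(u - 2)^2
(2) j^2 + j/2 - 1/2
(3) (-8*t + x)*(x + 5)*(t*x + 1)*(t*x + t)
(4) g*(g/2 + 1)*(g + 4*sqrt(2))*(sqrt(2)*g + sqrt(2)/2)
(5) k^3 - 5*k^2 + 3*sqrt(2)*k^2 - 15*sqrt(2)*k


(1) = u^3 - 9*u^2 + 24*u - 20
(2) = (j - 1/2)*(j + 1)
(3) = -8*t^3*x^3 - 48*t^3*x^2 - 40*t^3*x + t^2*x^4 + 6*t^2*x^3 - 3*t^2*x^2 - 48*t^2*x - 40*t^2 + t*x^3 + 6*t*x^2 + 5*t*x
(4) = sqrt(2)*g^4/2 + 5*sqrt(2)*g^3/4 + 4*g^3 + sqrt(2)*g^2/2 + 10*g^2 + 4*g
(5) = k*(k - 5)*(k + 3*sqrt(2))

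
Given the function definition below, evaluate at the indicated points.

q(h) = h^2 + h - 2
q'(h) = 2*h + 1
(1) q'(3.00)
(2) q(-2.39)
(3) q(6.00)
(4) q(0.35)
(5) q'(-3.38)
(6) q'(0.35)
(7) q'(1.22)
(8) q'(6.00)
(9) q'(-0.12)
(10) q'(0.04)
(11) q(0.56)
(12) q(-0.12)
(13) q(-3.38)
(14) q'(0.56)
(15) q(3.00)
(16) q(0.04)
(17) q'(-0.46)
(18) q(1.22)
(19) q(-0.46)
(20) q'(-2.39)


(1) = 7.00
(2) = 1.32
(3) = 40.00
(4) = -1.53
(5) = -5.76
(6) = 1.70
(7) = 3.44
(8) = 13.00
(9) = 0.76
(10) = 1.08
(11) = -1.13
(12) = -2.11
(13) = 6.04
(14) = 2.12
(15) = 10.00
(16) = -1.96
(17) = 0.08
(18) = 0.71
(19) = -2.25
(20) = -3.78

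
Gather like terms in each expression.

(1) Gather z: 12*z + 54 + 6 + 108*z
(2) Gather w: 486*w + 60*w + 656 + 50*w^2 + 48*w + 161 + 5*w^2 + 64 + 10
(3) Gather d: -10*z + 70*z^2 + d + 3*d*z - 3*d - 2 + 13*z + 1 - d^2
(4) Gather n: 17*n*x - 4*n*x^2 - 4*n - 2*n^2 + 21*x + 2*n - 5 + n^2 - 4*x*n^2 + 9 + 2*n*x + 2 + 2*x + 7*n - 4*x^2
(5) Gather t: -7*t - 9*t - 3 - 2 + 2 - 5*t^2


(1) = 120*z + 60
(2) = 55*w^2 + 594*w + 891
(3) = -d^2 + d*(3*z - 2) + 70*z^2 + 3*z - 1
(4) = n^2*(-4*x - 1) + n*(-4*x^2 + 19*x + 5) - 4*x^2 + 23*x + 6
(5) = -5*t^2 - 16*t - 3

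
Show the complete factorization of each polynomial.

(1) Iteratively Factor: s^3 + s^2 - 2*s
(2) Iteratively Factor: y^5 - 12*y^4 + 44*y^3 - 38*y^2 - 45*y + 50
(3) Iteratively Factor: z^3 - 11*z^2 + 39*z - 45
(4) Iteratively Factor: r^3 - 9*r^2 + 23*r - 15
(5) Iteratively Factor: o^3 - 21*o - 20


(1) = (s + 2)*(s^2 - s) = s*(s + 2)*(s - 1)
(2) = (y - 5)*(y^4 - 7*y^3 + 9*y^2 + 7*y - 10) = (y - 5)^2*(y^3 - 2*y^2 - y + 2) = (y - 5)^2*(y + 1)*(y^2 - 3*y + 2) = (y - 5)^2*(y - 2)*(y + 1)*(y - 1)
(3) = (z - 5)*(z^2 - 6*z + 9) = (z - 5)*(z - 3)*(z - 3)
(4) = (r - 1)*(r^2 - 8*r + 15) = (r - 5)*(r - 1)*(r - 3)
(5) = (o + 4)*(o^2 - 4*o - 5) = (o - 5)*(o + 4)*(o + 1)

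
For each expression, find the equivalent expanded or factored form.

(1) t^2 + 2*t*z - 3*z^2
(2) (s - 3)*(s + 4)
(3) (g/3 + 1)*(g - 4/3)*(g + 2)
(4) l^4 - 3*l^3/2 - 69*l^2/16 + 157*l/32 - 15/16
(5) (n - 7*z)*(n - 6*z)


(1) = (t - z)*(t + 3*z)
(2) = s^2 + s - 12
(3) = g^3/3 + 11*g^2/9 - 2*g/9 - 8/3
(4) = (l - 5/2)*(l - 3/4)*(l - 1/4)*(l + 2)
(5) = n^2 - 13*n*z + 42*z^2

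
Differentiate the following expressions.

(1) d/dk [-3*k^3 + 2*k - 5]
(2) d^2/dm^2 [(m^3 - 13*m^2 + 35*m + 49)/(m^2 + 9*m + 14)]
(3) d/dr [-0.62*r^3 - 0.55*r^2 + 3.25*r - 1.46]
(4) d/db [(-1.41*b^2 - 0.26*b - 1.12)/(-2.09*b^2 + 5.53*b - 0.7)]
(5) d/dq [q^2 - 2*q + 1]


(1) = 2 - 9*k^2
(2) = 6*(73*m^3 + 357*m^2 + 147*m - 1225)/(m^6 + 27*m^5 + 285*m^4 + 1485*m^3 + 3990*m^2 + 5292*m + 2744)
(3) = -1.86*r^2 - 1.1*r + 3.25
(4) = (-8.3407*b^2 - 2.7076*b + 6.3756)/(4.3681*b^4 - 23.1154*b^3 + 33.5069*b^2 - 7.742*b + 0.49)
(5) = 2*q - 2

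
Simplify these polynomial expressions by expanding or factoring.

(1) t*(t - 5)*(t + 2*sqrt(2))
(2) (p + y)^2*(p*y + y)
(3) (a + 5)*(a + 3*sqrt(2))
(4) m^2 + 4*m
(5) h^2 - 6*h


(1) = t^3 - 5*t^2 + 2*sqrt(2)*t^2 - 10*sqrt(2)*t
(2) = p^3*y + 2*p^2*y^2 + p^2*y + p*y^3 + 2*p*y^2 + y^3
(3) = a^2 + 3*sqrt(2)*a + 5*a + 15*sqrt(2)
(4) = m*(m + 4)
(5) = h*(h - 6)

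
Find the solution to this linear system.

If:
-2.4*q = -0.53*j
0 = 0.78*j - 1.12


Then:
j = 1.44
q = 0.32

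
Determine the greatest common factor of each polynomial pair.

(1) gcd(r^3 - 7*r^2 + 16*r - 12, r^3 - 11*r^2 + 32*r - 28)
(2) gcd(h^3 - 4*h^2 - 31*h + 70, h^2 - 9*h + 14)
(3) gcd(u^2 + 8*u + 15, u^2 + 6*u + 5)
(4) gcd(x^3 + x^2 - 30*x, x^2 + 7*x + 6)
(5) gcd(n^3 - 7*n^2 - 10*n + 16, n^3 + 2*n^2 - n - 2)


(1) = r^2 - 4*r + 4
(2) = h^2 - 9*h + 14
(3) = gcd((u + 3)*(u + 5), (u + 1)*(u + 5)) = u + 5
(4) = x + 6
(5) = n^2 + n - 2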